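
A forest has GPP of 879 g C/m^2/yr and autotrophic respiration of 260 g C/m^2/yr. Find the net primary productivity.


NPP = GPP - Ra = 879 - 260 = 619 g C/m^2/yr

619 g C/m^2/yr


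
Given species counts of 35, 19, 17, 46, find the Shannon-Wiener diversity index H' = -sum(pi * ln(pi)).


Total N = 35 + 19 + 17 + 46 = 117
Per-species terms:
  p = 35/117 = 0.299145; ln(p) = -1.206827; p*ln(p) = 0.299145 * (-1.206827) = -0.361016
  p = 19/117 = 0.162393; ln(p) = -1.817736; p*ln(p) = 0.162393 * (-1.817736) = -0.295188
  p = 17/117 = 0.145299; ln(p) = -1.928962; p*ln(p) = 0.145299 * (-1.928962) = -0.280276
  p = 46/117 = 0.393162; ln(p) = -0.933534; p*ln(p) = 0.393162 * (-0.933534) = -0.367030
sum(p*ln(p)) = (-0.361016) + (-0.295188) + (-0.280276) + (-0.367030) = -1.303510
H' = -(-1.303510) = 1.303510 ≈ 1.3035

1.3035


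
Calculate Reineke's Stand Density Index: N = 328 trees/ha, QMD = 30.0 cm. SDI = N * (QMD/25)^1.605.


QMD/25 = 30.0/25 = 1.2
(1.2)^1.605 = exp(1.605 * ln(1.2)) = exp(1.605 * 0.182322) = exp(0.292627) = 1.33994
SDI = 328 * 1.33994 = 439.500 ≈ 440

440


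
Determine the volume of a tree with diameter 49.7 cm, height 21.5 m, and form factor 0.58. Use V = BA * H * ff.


(D/200)^2 = (49.7/200)^2 = 0.2485^2 = 0.06175225
BA = 3.141593 * 0.06175225 = 0.194000 m^2
V = 0.194000 * 21.5 * 0.58 = 2.41918 ≈ 2.419 m^3

2.419 m^3


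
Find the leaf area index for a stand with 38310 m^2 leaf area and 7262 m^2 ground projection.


LAI = 38310 / 7262 = 5.2754 ≈ 5.28

5.28


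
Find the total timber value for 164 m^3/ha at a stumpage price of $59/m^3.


Value = 164 * 59 = $9676/ha

$9676/ha


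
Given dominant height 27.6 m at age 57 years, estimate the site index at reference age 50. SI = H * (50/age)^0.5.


50/57 = 0.877193
(0.877193)^0.5 = 0.936586
SI = 27.6 * 0.936586 = 25.8498 ≈ 25.8 m

25.8 m


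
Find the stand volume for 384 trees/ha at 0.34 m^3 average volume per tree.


V_stand = 384 * 0.34 = 130.56 ≈ 130.6 m^3/ha

130.6 m^3/ha


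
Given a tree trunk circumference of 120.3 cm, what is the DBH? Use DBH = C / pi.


DBH = C / pi = 120.3 / 3.141593 = 38.2927 ≈ 38.29 cm

38.29 cm


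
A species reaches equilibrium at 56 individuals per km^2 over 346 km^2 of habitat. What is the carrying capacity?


K = 56 * 346 = 19376 individuals

19376 individuals


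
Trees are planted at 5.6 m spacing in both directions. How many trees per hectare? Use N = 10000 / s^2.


N = 10000 / 5.6^2 = 10000 / 31.36 = 318.878 ≈ 319 trees/ha

319 trees/ha


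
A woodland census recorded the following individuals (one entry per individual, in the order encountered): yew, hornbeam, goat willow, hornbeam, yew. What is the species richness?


Total individuals logged = 5
Distinct species (count of individuals): yew (2), hornbeam (2), goat willow (1)
Species richness = number of distinct species = 3

3


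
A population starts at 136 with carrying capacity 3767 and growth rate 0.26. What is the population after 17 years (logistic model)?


(K - N0)/N0 = (3767 - 136)/136 = 3631/136 = 26.6985
r*t = 0.26 * 17 = 4.42; exp(-4.42) = 0.0120342
26.6985 * 0.0120342 = 0.321295
1 + 0.321295 = 1.32130
N = 3767 / 1.32130 = 2850.98 ≈ 2851

2851


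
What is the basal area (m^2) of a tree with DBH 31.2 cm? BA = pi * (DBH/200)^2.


D/200 = 31.2/200 = 0.156 m
(D/200)^2 = 0.156^2 = 0.024336
BA = 3.141593 * 0.024336 = 0.0764538 ≈ 0.0765 m^2

0.0765 m^2


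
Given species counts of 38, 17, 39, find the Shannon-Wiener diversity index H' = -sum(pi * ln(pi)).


Total N = 38 + 17 + 39 = 94
Per-species terms:
  p = 38/94 = 0.404255; ln(p) = -0.905709; p*ln(p) = 0.404255 * (-0.905709) = -0.366137
  p = 17/94 = 0.180851; ln(p) = -1.710082; p*ln(p) = 0.180851 * (-1.710082) = -0.309270
  p = 39/94 = 0.414894; ln(p) = -0.879732; p*ln(p) = 0.414894 * (-0.879732) = -0.364996
sum(p*ln(p)) = (-0.366137) + (-0.309270) + (-0.364996) = -1.040403
H' = -(-1.040403) = 1.040403 ≈ 1.0404

1.0404


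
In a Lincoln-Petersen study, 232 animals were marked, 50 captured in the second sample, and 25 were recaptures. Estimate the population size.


N = M * C / R = 232 * 50 / 25 = 11600 / 25 = 464

464 individuals


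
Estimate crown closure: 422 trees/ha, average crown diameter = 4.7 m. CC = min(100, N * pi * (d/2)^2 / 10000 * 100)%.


(d/2)^2 = (4.7/2)^2 = 2.35^2 = 5.5225
Crown area = 3.141593 * 5.5225 = 17.3494 m^2
N * area / 10000 * 100 = 422 * 17.3494 / 10000 * 100 = 73.2145
CC = min(100, 73.2145) = 73.2145 ≈ 73.2%

73.2%


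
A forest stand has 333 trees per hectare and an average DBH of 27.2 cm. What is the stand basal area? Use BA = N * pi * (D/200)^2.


(D/200)^2 = (27.2/200)^2 = 0.136^2 = 0.018496
Individual BA = 3.141593 * 0.018496 = 0.0581069 m^2
Stand BA = 333 * 0.0581069 = 19.3496 ≈ 19.35 m^2/ha

19.35 m^2/ha


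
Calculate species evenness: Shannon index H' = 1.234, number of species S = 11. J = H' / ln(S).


ln(11) = 2.39790
J = H' / ln(S) = 1.234 / 2.39790 = 0.514617 ≈ 0.5146

0.5146


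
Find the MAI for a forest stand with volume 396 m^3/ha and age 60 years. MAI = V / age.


MAI = 396 / 60 = 6.60 m^3/ha/yr

6.60 m^3/ha/yr


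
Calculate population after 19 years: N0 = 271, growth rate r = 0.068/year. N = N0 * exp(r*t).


r*t = 0.068 * 19 = 1.292
exp(1.292) = 3.64006
N = 271 * 3.64006 = 986.456 ≈ 986

986


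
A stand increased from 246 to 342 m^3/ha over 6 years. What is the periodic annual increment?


PAI = (V2 - V1) / period = (342 - 246) / 6 = 96 / 6 = 16.00 m^3/ha/yr

16.00 m^3/ha/yr


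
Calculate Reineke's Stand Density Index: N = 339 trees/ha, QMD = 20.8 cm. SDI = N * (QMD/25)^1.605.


QMD/25 = 20.8/25 = 0.832
(0.832)^1.605 = exp(1.605 * ln(0.832)) = exp(1.605 * (-0.183923)) = exp(-0.295196) = 0.744386
SDI = 339 * 0.744386 = 252.347 ≈ 252

252


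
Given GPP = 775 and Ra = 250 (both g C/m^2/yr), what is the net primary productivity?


NPP = GPP - Ra = 775 - 250 = 525 g C/m^2/yr

525 g C/m^2/yr


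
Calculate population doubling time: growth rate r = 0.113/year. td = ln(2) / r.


td = ln(2) / 0.113 = 0.693147 / 0.113 = 6.13404 ≈ 6.1 years

6.1 years


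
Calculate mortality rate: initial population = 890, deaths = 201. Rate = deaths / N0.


Mortality rate = 201 / 890 = 0.225843 ≈ 0.2258

0.2258


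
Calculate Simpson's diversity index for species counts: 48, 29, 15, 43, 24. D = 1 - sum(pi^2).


Total N = 48 + 29 + 15 + 43 + 24 = 159
Per-species terms:
  p = 48/159 = 0.301887; p^2 = 0.301887^2 = 0.091136
  p = 29/159 = 0.182390; p^2 = 0.182390^2 = 0.033266
  p = 15/159 = 0.094340; p^2 = 0.094340^2 = 0.008900
  p = 43/159 = 0.270440; p^2 = 0.270440^2 = 0.073138
  p = 24/159 = 0.150943; p^2 = 0.150943^2 = 0.022784
sum(p^2) = 0.091136 + 0.033266 + 0.008900 + 0.073138 + 0.022784 = 0.229224
D = 1 - 0.229224 = 0.770776 ≈ 0.7708

0.7708


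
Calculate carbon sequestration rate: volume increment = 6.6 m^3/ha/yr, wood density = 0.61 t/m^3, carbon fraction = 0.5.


C = 6.6 * 0.61 * 0.5 = 2.013 ≈ 2.01 t C/ha/yr

2.01 t C/ha/yr


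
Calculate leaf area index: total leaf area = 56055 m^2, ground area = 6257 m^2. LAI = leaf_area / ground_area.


LAI = 56055 / 6257 = 8.9588 ≈ 8.96

8.96


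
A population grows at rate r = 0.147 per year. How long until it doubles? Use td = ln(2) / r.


td = ln(2) / 0.147 = 0.693147 / 0.147 = 4.71529 ≈ 4.7 years

4.7 years


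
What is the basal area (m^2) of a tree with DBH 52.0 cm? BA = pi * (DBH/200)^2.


D/200 = 52.0/200 = 0.26 m
(D/200)^2 = 0.26^2 = 0.0676
BA = 3.141593 * 0.0676 = 0.212372 ≈ 0.2124 m^2

0.2124 m^2


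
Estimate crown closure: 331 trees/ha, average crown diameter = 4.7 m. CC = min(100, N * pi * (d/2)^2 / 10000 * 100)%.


(d/2)^2 = (4.7/2)^2 = 2.35^2 = 5.5225
Crown area = 3.141593 * 5.5225 = 17.3494 m^2
N * area / 10000 * 100 = 331 * 17.3494 / 10000 * 100 = 57.4265
CC = min(100, 57.4265) = 57.4265 ≈ 57.4%

57.4%


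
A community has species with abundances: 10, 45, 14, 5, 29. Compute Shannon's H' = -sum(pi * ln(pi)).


Total N = 10 + 45 + 14 + 5 + 29 = 103
Per-species terms:
  p = 10/103 = 0.097087; ln(p) = -2.332148; p*ln(p) = 0.097087 * (-2.332148) = -0.226421
  p = 45/103 = 0.436893; ln(p) = -0.828067; p*ln(p) = 0.436893 * (-0.828067) = -0.361777
  p = 14/103 = 0.135922; ln(p) = -1.995674; p*ln(p) = 0.135922 * (-1.995674) = -0.271256
  p = 5/103 = 0.048544; ln(p) = -3.025285; p*ln(p) = 0.048544 * (-3.025285) = -0.146859
  p = 29/103 = 0.281553; ln(p) = -1.267435; p*ln(p) = 0.281553 * (-1.267435) = -0.356850
sum(p*ln(p)) = (-0.226421) + (-0.361777) + (-0.271256) + (-0.146859) + (-0.356850) = -1.363163
H' = -(-1.363163) = 1.363163 ≈ 1.3632

1.3632


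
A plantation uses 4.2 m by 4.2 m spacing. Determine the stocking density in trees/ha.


N = 10000 / 4.2^2 = 10000 / 17.64 = 566.893 ≈ 567 trees/ha

567 trees/ha


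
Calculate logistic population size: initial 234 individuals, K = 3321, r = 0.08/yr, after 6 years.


(K - N0)/N0 = (3321 - 234)/234 = 3087/234 = 13.1923
r*t = 0.08 * 6 = 0.48; exp(-0.48) = 0.618783
13.1923 * 0.618783 = 8.16317
1 + 8.16317 = 9.16317
N = 3321 / 9.16317 = 362.429 ≈ 362

362


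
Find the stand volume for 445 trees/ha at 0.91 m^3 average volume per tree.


V_stand = 445 * 0.91 = 404.95 ≈ 405.0 m^3/ha

405.0 m^3/ha


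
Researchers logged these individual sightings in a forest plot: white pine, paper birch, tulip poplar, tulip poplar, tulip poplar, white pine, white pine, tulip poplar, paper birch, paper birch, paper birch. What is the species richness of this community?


Total individuals logged = 11
Distinct species (count of individuals): white pine (3), paper birch (4), tulip poplar (4)
Species richness = number of distinct species = 3

3


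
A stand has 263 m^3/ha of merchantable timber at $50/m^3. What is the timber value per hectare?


Value = 263 * 50 = $13150/ha

$13150/ha


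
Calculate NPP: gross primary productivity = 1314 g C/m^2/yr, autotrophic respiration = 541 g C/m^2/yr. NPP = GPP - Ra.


NPP = GPP - Ra = 1314 - 541 = 773 g C/m^2/yr

773 g C/m^2/yr


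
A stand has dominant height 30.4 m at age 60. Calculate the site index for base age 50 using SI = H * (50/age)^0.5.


50/60 = 0.833333
(0.833333)^0.5 = 0.912871
SI = 30.4 * 0.912871 = 27.7513 ≈ 27.8 m

27.8 m


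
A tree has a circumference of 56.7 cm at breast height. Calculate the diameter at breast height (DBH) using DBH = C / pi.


DBH = C / pi = 56.7 / 3.141593 = 18.0482 ≈ 18.05 cm

18.05 cm


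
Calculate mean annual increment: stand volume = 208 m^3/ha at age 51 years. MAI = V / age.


MAI = 208 / 51 = 4.0784 ≈ 4.08 m^3/ha/yr

4.08 m^3/ha/yr


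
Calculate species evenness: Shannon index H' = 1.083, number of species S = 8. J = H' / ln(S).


ln(8) = 2.07944
J = H' / ln(S) = 1.083 / 2.07944 = 0.520813 ≈ 0.5208

0.5208


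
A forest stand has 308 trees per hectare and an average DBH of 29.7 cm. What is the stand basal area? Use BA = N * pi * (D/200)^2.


(D/200)^2 = (29.7/200)^2 = 0.1485^2 = 0.02205225
Individual BA = 3.141593 * 0.02205225 = 0.0692792 m^2
Stand BA = 308 * 0.0692792 = 21.3380 ≈ 21.34 m^2/ha

21.34 m^2/ha


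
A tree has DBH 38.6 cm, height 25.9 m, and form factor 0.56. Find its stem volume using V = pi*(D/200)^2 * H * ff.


(D/200)^2 = (38.6/200)^2 = 0.193^2 = 0.037249
BA = 3.141593 * 0.037249 = 0.117021 m^2
V = 0.117021 * 25.9 * 0.56 = 1.69727 ≈ 1.697 m^3

1.697 m^3


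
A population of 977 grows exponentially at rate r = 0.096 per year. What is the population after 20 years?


r*t = 0.096 * 20 = 1.92
exp(1.92) = 6.82096
N = 977 * 6.82096 = 6664.08 ≈ 6664

6664


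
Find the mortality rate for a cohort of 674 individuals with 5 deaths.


Mortality rate = 5 / 674 = 0.007418 ≈ 0.0074

0.0074


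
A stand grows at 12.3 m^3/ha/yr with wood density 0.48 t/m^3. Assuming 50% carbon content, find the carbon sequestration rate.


C = 12.3 * 0.48 * 0.5 = 2.952 ≈ 2.95 t C/ha/yr

2.95 t C/ha/yr


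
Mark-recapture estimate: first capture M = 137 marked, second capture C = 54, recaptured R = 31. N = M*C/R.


N = M * C / R = 137 * 54 / 31 = 7398 / 31 = 238.65 ≈ 239

239 individuals


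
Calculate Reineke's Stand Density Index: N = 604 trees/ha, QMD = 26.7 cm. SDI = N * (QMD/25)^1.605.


QMD/25 = 26.7/25 = 1.068
(1.068)^1.605 = exp(1.605 * ln(1.068)) = exp(1.605 * 0.0657877) = exp(0.105589) = 1.11137
SDI = 604 * 1.11137 = 671.267 ≈ 671

671


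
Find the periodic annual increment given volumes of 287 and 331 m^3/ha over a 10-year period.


PAI = (V2 - V1) / period = (331 - 287) / 10 = 44 / 10 = 4.40 m^3/ha/yr

4.40 m^3/ha/yr


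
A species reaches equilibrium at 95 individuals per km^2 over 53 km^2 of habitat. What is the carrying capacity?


K = 95 * 53 = 5035 individuals

5035 individuals


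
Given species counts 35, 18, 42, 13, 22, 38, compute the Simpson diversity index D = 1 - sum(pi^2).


Total N = 35 + 18 + 42 + 13 + 22 + 38 = 168
Per-species terms:
  p = 35/168 = 0.208333; p^2 = 0.208333^2 = 0.043403
  p = 18/168 = 0.107143; p^2 = 0.107143^2 = 0.011480
  p = 42/168 = 0.250000; p^2 = 0.250000^2 = 0.062500
  p = 13/168 = 0.077381; p^2 = 0.077381^2 = 0.005988
  p = 22/168 = 0.130952; p^2 = 0.130952^2 = 0.017148
  p = 38/168 = 0.226190; p^2 = 0.226190^2 = 0.051162
sum(p^2) = 0.043403 + 0.011480 + 0.062500 + 0.005988 + 0.017148 + 0.051162 = 0.191681
D = 1 - 0.191681 = 0.808319 ≈ 0.8083

0.8083


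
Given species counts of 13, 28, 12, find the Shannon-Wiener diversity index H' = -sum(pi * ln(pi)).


Total N = 13 + 28 + 12 = 53
Per-species terms:
  p = 13/53 = 0.245283; ln(p) = -1.405343; p*ln(p) = 0.245283 * (-1.405343) = -0.344707
  p = 28/53 = 0.528302; ln(p) = -0.638087; p*ln(p) = 0.528302 * (-0.638087) = -0.337103
  p = 12/53 = 0.226415; ln(p) = -1.485386; p*ln(p) = 0.226415 * (-1.485386) = -0.336314
sum(p*ln(p)) = (-0.344707) + (-0.337103) + (-0.336314) = -1.018124
H' = -(-1.018124) = 1.018124 ≈ 1.0181

1.0181


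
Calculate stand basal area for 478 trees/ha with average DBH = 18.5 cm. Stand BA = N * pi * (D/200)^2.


(D/200)^2 = (18.5/200)^2 = 0.0925^2 = 0.00855625
Individual BA = 3.141593 * 0.00855625 = 0.0268803 m^2
Stand BA = 478 * 0.0268803 = 12.8488 ≈ 12.85 m^2/ha

12.85 m^2/ha


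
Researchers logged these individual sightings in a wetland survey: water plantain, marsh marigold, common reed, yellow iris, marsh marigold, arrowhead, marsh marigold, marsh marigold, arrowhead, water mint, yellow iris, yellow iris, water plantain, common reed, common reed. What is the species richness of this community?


Total individuals logged = 15
Distinct species (count of individuals): water plantain (2), marsh marigold (4), common reed (3), yellow iris (3), arrowhead (2), water mint (1)
Species richness = number of distinct species = 6

6


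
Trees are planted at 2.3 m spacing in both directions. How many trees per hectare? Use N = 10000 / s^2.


N = 10000 / 2.3^2 = 10000 / 5.29 = 1890.36 ≈ 1890 trees/ha

1890 trees/ha


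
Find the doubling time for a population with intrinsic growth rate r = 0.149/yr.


td = ln(2) / 0.149 = 0.693147 / 0.149 = 4.65199 ≈ 4.7 years

4.7 years


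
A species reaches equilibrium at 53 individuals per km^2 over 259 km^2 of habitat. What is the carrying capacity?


K = 53 * 259 = 13727 individuals

13727 individuals


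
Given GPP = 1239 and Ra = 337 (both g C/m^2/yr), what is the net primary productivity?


NPP = GPP - Ra = 1239 - 337 = 902 g C/m^2/yr

902 g C/m^2/yr


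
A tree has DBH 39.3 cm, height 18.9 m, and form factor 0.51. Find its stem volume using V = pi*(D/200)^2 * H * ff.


(D/200)^2 = (39.3/200)^2 = 0.1965^2 = 0.03861225
BA = 3.141593 * 0.03861225 = 0.121304 m^2
V = 0.121304 * 18.9 * 0.51 = 1.16925 ≈ 1.169 m^3

1.169 m^3


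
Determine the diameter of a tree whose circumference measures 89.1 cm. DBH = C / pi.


DBH = C / pi = 89.1 / 3.141593 = 28.3614 ≈ 28.36 cm

28.36 cm


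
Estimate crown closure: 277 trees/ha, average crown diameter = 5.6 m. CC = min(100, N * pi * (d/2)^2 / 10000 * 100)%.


(d/2)^2 = (5.6/2)^2 = 2.8^2 = 7.84
Crown area = 3.141593 * 7.84 = 24.6301 m^2
N * area / 10000 * 100 = 277 * 24.6301 / 10000 * 100 = 68.2254
CC = min(100, 68.2254) = 68.2254 ≈ 68.2%

68.2%


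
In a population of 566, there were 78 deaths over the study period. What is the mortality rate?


Mortality rate = 78 / 566 = 0.137809 ≈ 0.1378

0.1378


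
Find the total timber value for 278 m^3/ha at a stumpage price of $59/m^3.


Value = 278 * 59 = $16402/ha

$16402/ha


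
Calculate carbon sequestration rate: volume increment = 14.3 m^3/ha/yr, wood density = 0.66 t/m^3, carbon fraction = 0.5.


C = 14.3 * 0.66 * 0.5 = 4.719 ≈ 4.72 t C/ha/yr

4.72 t C/ha/yr


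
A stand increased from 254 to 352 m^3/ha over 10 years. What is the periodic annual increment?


PAI = (V2 - V1) / period = (352 - 254) / 10 = 98 / 10 = 9.80 m^3/ha/yr

9.80 m^3/ha/yr


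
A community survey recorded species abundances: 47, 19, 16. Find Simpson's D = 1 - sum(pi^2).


Total N = 47 + 19 + 16 = 82
Per-species terms:
  p = 47/82 = 0.573171; p^2 = 0.573171^2 = 0.328525
  p = 19/82 = 0.231707; p^2 = 0.231707^2 = 0.053688
  p = 16/82 = 0.195122; p^2 = 0.195122^2 = 0.038073
sum(p^2) = 0.328525 + 0.053688 + 0.038073 = 0.420286
D = 1 - 0.420286 = 0.579714 ≈ 0.5797

0.5797


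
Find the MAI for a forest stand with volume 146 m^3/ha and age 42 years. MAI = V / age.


MAI = 146 / 42 = 3.4762 ≈ 3.48 m^3/ha/yr

3.48 m^3/ha/yr


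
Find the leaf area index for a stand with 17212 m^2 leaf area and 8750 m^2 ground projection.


LAI = 17212 / 8750 = 1.9671 ≈ 1.97

1.97


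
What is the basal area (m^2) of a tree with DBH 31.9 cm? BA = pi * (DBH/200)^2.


D/200 = 31.9/200 = 0.1595 m
(D/200)^2 = 0.1595^2 = 0.02544025
BA = 3.141593 * 0.02544025 = 0.0799229 ≈ 0.0799 m^2

0.0799 m^2


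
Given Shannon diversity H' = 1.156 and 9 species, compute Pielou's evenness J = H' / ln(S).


ln(9) = 2.19722
J = H' / ln(S) = 1.156 / 2.19722 = 0.526119 ≈ 0.5261

0.5261


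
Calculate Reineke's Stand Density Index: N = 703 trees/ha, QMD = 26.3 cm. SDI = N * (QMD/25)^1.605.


QMD/25 = 26.3/25 = 1.052
(1.052)^1.605 = exp(1.605 * ln(1.052)) = exp(1.605 * 0.0506931) = exp(0.0813624) = 1.08476
SDI = 703 * 1.08476 = 762.586 ≈ 763

763


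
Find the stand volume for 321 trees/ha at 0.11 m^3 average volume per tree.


V_stand = 321 * 0.11 = 35.31 ≈ 35.3 m^3/ha

35.3 m^3/ha


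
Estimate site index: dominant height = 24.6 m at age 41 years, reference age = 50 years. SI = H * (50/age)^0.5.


50/41 = 1.21951
(1.21951)^0.5 = 1.10431
SI = 24.6 * 1.10431 = 27.1660 ≈ 27.2 m

27.2 m


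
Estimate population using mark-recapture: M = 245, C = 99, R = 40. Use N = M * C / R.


N = M * C / R = 245 * 99 / 40 = 24255 / 40 = 606.38 ≈ 606

606 individuals


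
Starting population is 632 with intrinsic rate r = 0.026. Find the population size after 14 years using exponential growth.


r*t = 0.026 * 14 = 0.364
exp(0.364) = 1.43907
N = 632 * 1.43907 = 909.492 ≈ 909

909


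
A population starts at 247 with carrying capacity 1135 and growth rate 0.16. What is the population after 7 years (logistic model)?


(K - N0)/N0 = (1135 - 247)/247 = 888/247 = 3.59514
r*t = 0.16 * 7 = 1.12; exp(-1.12) = 0.326280
3.59514 * 0.326280 = 1.17302
1 + 1.17302 = 2.17302
N = 1135 / 2.17302 = 522.315 ≈ 522

522


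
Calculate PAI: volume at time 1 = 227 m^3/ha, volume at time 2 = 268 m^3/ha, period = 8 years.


PAI = (V2 - V1) / period = (268 - 227) / 8 = 41 / 8 = 5.1250 ≈ 5.13 m^3/ha/yr

5.13 m^3/ha/yr


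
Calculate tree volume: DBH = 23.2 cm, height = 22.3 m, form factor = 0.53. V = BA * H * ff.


(D/200)^2 = (23.2/200)^2 = 0.116^2 = 0.013456
BA = 3.141593 * 0.013456 = 0.0422733 m^2
V = 0.0422733 * 22.3 * 0.53 = 0.499628 ≈ 0.500 m^3

0.500 m^3


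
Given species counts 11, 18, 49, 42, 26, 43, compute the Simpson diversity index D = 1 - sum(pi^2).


Total N = 11 + 18 + 49 + 42 + 26 + 43 = 189
Per-species terms:
  p = 11/189 = 0.058201; p^2 = 0.058201^2 = 0.003387
  p = 18/189 = 0.095238; p^2 = 0.095238^2 = 0.009070
  p = 49/189 = 0.259259; p^2 = 0.259259^2 = 0.067215
  p = 42/189 = 0.222222; p^2 = 0.222222^2 = 0.049383
  p = 26/189 = 0.137566; p^2 = 0.137566^2 = 0.018924
  p = 43/189 = 0.227513; p^2 = 0.227513^2 = 0.051762
sum(p^2) = 0.003387 + 0.009070 + 0.067215 + 0.049383 + 0.018924 + 0.051762 = 0.199741
D = 1 - 0.199741 = 0.800259 ≈ 0.8003

0.8003


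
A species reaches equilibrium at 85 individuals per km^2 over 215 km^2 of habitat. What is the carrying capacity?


K = 85 * 215 = 18275 individuals

18275 individuals


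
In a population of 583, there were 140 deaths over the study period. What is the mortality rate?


Mortality rate = 140 / 583 = 0.240137 ≈ 0.2401

0.2401


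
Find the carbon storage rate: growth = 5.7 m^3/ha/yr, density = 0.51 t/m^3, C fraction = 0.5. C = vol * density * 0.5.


C = 5.7 * 0.51 * 0.5 = 1.4535 ≈ 1.45 t C/ha/yr

1.45 t C/ha/yr


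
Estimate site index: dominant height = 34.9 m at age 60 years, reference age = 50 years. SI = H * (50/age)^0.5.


50/60 = 0.833333
(0.833333)^0.5 = 0.912871
SI = 34.9 * 0.912871 = 31.8592 ≈ 31.9 m

31.9 m


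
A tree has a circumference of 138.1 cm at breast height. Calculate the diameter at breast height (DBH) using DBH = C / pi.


DBH = C / pi = 138.1 / 3.141593 = 43.9586 ≈ 43.96 cm

43.96 cm


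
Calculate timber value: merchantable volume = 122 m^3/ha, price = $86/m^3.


Value = 122 * 86 = $10492/ha

$10492/ha


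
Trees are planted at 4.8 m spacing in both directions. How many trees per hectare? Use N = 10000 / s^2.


N = 10000 / 4.8^2 = 10000 / 23.04 = 434.028 ≈ 434 trees/ha

434 trees/ha


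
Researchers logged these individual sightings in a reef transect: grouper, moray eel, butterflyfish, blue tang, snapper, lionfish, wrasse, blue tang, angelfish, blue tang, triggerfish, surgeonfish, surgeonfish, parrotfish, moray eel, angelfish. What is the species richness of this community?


Total individuals logged = 16
Distinct species (count of individuals): grouper (1), moray eel (2), butterflyfish (1), blue tang (3), snapper (1), lionfish (1), wrasse (1), angelfish (2), triggerfish (1), surgeonfish (2), parrotfish (1)
Species richness = number of distinct species = 11

11


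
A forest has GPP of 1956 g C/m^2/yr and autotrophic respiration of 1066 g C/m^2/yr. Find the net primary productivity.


NPP = GPP - Ra = 1956 - 1066 = 890 g C/m^2/yr

890 g C/m^2/yr


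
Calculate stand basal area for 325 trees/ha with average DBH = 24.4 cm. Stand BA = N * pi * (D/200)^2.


(D/200)^2 = (24.4/200)^2 = 0.122^2 = 0.014884
Individual BA = 3.141593 * 0.014884 = 0.0467595 m^2
Stand BA = 325 * 0.0467595 = 15.1968 ≈ 15.20 m^2/ha

15.20 m^2/ha


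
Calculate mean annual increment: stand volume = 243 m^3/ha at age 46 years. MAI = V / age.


MAI = 243 / 46 = 5.2826 ≈ 5.28 m^3/ha/yr

5.28 m^3/ha/yr


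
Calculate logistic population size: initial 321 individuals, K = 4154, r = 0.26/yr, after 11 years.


(K - N0)/N0 = (4154 - 321)/321 = 3833/321 = 11.9408
r*t = 0.26 * 11 = 2.86; exp(-2.86) = 0.0572688
11.9408 * 0.0572688 = 0.683835
1 + 0.683835 = 1.68384
N = 4154 / 1.68384 = 2466.98 ≈ 2467

2467


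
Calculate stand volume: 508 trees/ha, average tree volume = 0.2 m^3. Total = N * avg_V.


V_stand = 508 * 0.2 = 101.6 m^3/ha

101.6 m^3/ha


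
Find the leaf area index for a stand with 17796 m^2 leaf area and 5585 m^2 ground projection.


LAI = 17796 / 5585 = 3.1864 ≈ 3.19

3.19


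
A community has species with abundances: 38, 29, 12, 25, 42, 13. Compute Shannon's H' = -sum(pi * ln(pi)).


Total N = 38 + 29 + 12 + 25 + 42 + 13 = 159
Per-species terms:
  p = 38/159 = 0.238994; ln(p) = -1.431317; p*ln(p) = 0.238994 * (-1.431317) = -0.342076
  p = 29/159 = 0.182390; ln(p) = -1.701608; p*ln(p) = 0.182390 * (-1.701608) = -0.310356
  p = 12/159 = 0.075472; ln(p) = -2.583994; p*ln(p) = 0.075472 * (-2.583994) = -0.195019
  p = 25/159 = 0.157233; ln(p) = -1.850026; p*ln(p) = 0.157233 * (-1.850026) = -0.290885
  p = 42/159 = 0.264151; ln(p) = -1.331234; p*ln(p) = 0.264151 * (-1.331234) = -0.351647
  p = 13/159 = 0.081761; ln(p) = -2.503955; p*ln(p) = 0.081761 * (-2.503955) = -0.204726
sum(p*ln(p)) = (-0.342076) + (-0.310356) + (-0.195019) + (-0.290885) + (-0.351647) + (-0.204726) = -1.694709
H' = -(-1.694709) = 1.694709 ≈ 1.6947

1.6947


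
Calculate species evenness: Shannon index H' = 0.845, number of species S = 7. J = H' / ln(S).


ln(7) = 1.94591
J = H' / ln(S) = 0.845 / 1.94591 = 0.434244 ≈ 0.4342

0.4342


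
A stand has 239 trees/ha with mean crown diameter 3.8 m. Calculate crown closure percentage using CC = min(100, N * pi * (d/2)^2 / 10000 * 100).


(d/2)^2 = (3.8/2)^2 = 1.9^2 = 3.61
Crown area = 3.141593 * 3.61 = 11.3412 m^2
N * area / 10000 * 100 = 239 * 11.3412 / 10000 * 100 = 27.1055
CC = min(100, 27.1055) = 27.1055 ≈ 27.1%

27.1%


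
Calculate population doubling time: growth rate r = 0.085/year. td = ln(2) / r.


td = ln(2) / 0.085 = 0.693147 / 0.085 = 8.15467 ≈ 8.2 years

8.2 years


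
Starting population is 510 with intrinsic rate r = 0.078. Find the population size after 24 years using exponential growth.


r*t = 0.078 * 24 = 1.872
exp(1.872) = 6.50129
N = 510 * 6.50129 = 3315.66 ≈ 3316

3316


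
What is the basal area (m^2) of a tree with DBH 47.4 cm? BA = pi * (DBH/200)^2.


D/200 = 47.4/200 = 0.237 m
(D/200)^2 = 0.237^2 = 0.056169
BA = 3.141593 * 0.056169 = 0.176460 ≈ 0.1765 m^2

0.1765 m^2


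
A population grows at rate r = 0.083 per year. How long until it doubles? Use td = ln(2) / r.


td = ln(2) / 0.083 = 0.693147 / 0.083 = 8.35117 ≈ 8.4 years

8.4 years


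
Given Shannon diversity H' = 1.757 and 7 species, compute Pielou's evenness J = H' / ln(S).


ln(7) = 1.94591
J = H' / ln(S) = 1.757 / 1.94591 = 0.902919 ≈ 0.9029

0.9029


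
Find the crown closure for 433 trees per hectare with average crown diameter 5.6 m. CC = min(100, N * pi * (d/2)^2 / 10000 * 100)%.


(d/2)^2 = (5.6/2)^2 = 2.8^2 = 7.84
Crown area = 3.141593 * 7.84 = 24.6301 m^2
N * area / 10000 * 100 = 433 * 24.6301 / 10000 * 100 = 106.648
CC = min(100, 106.648) = 100%

100%


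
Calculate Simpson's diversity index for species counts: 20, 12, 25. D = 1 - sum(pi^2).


Total N = 20 + 12 + 25 = 57
Per-species terms:
  p = 20/57 = 0.350877; p^2 = 0.350877^2 = 0.123115
  p = 12/57 = 0.210526; p^2 = 0.210526^2 = 0.044321
  p = 25/57 = 0.438596; p^2 = 0.438596^2 = 0.192366
sum(p^2) = 0.123115 + 0.044321 + 0.192366 = 0.359802
D = 1 - 0.359802 = 0.640198 ≈ 0.6402

0.6402


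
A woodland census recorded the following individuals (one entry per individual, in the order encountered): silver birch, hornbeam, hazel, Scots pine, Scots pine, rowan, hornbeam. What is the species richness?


Total individuals logged = 7
Distinct species (count of individuals): silver birch (1), hornbeam (2), hazel (1), Scots pine (2), rowan (1)
Species richness = number of distinct species = 5

5


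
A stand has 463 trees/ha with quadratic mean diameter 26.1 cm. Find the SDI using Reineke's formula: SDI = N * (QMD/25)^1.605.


QMD/25 = 26.1/25 = 1.044
(1.044)^1.605 = exp(1.605 * ln(1.044)) = exp(1.605 * 0.0430595) = exp(0.0691105) = 1.07155
SDI = 463 * 1.07155 = 496.128 ≈ 496

496


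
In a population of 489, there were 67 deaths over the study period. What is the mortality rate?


Mortality rate = 67 / 489 = 0.137014 ≈ 0.1370

0.1370


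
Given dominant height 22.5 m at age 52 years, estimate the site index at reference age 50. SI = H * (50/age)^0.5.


50/52 = 0.961538
(0.961538)^0.5 = 0.980580
SI = 22.5 * 0.980580 = 22.0631 ≈ 22.1 m

22.1 m


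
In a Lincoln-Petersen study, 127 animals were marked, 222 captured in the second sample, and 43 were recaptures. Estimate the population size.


N = M * C / R = 127 * 222 / 43 = 28194 / 43 = 655.67 ≈ 656

656 individuals


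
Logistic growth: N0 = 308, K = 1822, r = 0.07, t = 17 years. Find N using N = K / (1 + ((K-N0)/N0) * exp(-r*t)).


(K - N0)/N0 = (1822 - 308)/308 = 1514/308 = 4.91558
r*t = 0.07 * 17 = 1.19; exp(-1.19) = 0.304221
4.91558 * 0.304221 = 1.49542
1 + 1.49542 = 2.49542
N = 1822 / 2.49542 = 730.138 ≈ 730

730


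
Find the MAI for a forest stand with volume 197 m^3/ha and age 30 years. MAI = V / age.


MAI = 197 / 30 = 6.5667 ≈ 6.57 m^3/ha/yr

6.57 m^3/ha/yr


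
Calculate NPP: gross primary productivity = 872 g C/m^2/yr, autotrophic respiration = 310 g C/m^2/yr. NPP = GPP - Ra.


NPP = GPP - Ra = 872 - 310 = 562 g C/m^2/yr

562 g C/m^2/yr


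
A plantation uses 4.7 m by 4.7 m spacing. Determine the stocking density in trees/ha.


N = 10000 / 4.7^2 = 10000 / 22.09 = 452.694 ≈ 453 trees/ha

453 trees/ha


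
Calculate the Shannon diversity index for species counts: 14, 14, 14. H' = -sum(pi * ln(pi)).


Total N = 14 + 14 + 14 = 42
Per-species terms:
  p = 14/42 = 0.333333; ln(p) = -1.098613; p*ln(p) = 0.333333 * (-1.098613) = -0.366204
  p = 14/42 = 0.333333; ln(p) = -1.098613; p*ln(p) = 0.333333 * (-1.098613) = -0.366204
  p = 14/42 = 0.333333; ln(p) = -1.098613; p*ln(p) = 0.333333 * (-1.098613) = -0.366204
sum(p*ln(p)) = (-0.366204) + (-0.366204) + (-0.366204) = -1.098612
H' = -(-1.098612) = 1.098612 ≈ 1.0986

1.0986


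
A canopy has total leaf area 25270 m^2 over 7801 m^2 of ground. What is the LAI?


LAI = 25270 / 7801 = 3.2393 ≈ 3.24

3.24


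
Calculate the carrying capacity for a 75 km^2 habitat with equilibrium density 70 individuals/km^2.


K = 70 * 75 = 5250 individuals

5250 individuals


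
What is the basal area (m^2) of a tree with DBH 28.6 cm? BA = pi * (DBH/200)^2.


D/200 = 28.6/200 = 0.143 m
(D/200)^2 = 0.143^2 = 0.020449
BA = 3.141593 * 0.020449 = 0.0642424 ≈ 0.0642 m^2

0.0642 m^2


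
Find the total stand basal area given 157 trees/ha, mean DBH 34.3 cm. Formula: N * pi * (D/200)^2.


(D/200)^2 = (34.3/200)^2 = 0.1715^2 = 0.02941225
Individual BA = 3.141593 * 0.02941225 = 0.0924013 m^2
Stand BA = 157 * 0.0924013 = 14.5070 ≈ 14.51 m^2/ha

14.51 m^2/ha


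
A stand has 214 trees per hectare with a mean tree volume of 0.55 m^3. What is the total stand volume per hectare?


V_stand = 214 * 0.55 = 117.7 m^3/ha

117.7 m^3/ha


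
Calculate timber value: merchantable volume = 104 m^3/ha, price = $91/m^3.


Value = 104 * 91 = $9464/ha

$9464/ha


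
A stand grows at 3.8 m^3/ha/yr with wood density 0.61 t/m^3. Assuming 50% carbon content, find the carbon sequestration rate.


C = 3.8 * 0.61 * 0.5 = 1.159 ≈ 1.16 t C/ha/yr

1.16 t C/ha/yr


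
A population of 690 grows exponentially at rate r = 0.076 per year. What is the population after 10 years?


r*t = 0.076 * 10 = 0.76
exp(0.76) = 2.13828
N = 690 * 2.13828 = 1475.41 ≈ 1475

1475


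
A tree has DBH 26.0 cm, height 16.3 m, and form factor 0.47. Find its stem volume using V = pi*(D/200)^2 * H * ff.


(D/200)^2 = (26.0/200)^2 = 0.13^2 = 0.0169
BA = 3.141593 * 0.0169 = 0.0530929 m^2
V = 0.0530929 * 16.3 * 0.47 = 0.406745 ≈ 0.407 m^3

0.407 m^3


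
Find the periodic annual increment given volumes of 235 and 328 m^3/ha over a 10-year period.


PAI = (V2 - V1) / period = (328 - 235) / 10 = 93 / 10 = 9.30 m^3/ha/yr

9.30 m^3/ha/yr


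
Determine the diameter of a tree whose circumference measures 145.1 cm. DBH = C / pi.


DBH = C / pi = 145.1 / 3.141593 = 46.1868 ≈ 46.19 cm

46.19 cm


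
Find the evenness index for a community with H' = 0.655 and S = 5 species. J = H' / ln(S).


ln(5) = 1.60944
J = H' / ln(S) = 0.655 / 1.60944 = 0.406974 ≈ 0.4070

0.4070


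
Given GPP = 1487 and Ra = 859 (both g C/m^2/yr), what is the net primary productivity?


NPP = GPP - Ra = 1487 - 859 = 628 g C/m^2/yr

628 g C/m^2/yr


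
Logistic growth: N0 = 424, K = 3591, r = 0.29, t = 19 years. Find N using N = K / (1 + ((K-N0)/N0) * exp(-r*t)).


(K - N0)/N0 = (3591 - 424)/424 = 3167/424 = 7.46934
r*t = 0.29 * 19 = 5.51; exp(-5.51) = 0.00404611
7.46934 * 0.00404611 = 0.0302218
1 + 0.0302218 = 1.03022
N = 3591 / 1.03022 = 3485.66 ≈ 3486

3486


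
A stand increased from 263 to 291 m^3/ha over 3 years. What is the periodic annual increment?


PAI = (V2 - V1) / period = (291 - 263) / 3 = 28 / 3 = 9.3333 ≈ 9.33 m^3/ha/yr

9.33 m^3/ha/yr


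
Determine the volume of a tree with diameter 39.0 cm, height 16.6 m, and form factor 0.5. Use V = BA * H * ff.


(D/200)^2 = (39.0/200)^2 = 0.195^2 = 0.038025
BA = 3.141593 * 0.038025 = 0.119459 m^2
V = 0.119459 * 16.6 * 0.5 = 0.991510 ≈ 0.992 m^3

0.992 m^3


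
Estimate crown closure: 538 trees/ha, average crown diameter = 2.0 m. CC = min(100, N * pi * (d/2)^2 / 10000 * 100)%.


(d/2)^2 = (2.0/2)^2 = 1^2 = 1
Crown area = 3.141593 * 1 = 3.14159 m^2
N * area / 10000 * 100 = 538 * 3.14159 / 10000 * 100 = 16.9018
CC = min(100, 16.9018) = 16.9018 ≈ 16.9%

16.9%


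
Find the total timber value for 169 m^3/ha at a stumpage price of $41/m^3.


Value = 169 * 41 = $6929/ha

$6929/ha


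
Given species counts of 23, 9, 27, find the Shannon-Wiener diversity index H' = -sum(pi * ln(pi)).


Total N = 23 + 9 + 27 = 59
Per-species terms:
  p = 23/59 = 0.389831; ln(p) = -0.942042; p*ln(p) = 0.389831 * (-0.942042) = -0.367237
  p = 9/59 = 0.152542; ln(p) = -1.880315; p*ln(p) = 0.152542 * (-1.880315) = -0.286827
  p = 27/59 = 0.457627; ln(p) = -0.781701; p*ln(p) = 0.457627 * (-0.781701) = -0.357727
sum(p*ln(p)) = (-0.367237) + (-0.286827) + (-0.357727) = -1.011791
H' = -(-1.011791) = 1.011791 ≈ 1.0118

1.0118


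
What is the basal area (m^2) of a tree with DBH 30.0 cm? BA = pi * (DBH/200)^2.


D/200 = 30.0/200 = 0.15 m
(D/200)^2 = 0.15^2 = 0.0225
BA = 3.141593 * 0.0225 = 0.0706858 ≈ 0.0707 m^2

0.0707 m^2


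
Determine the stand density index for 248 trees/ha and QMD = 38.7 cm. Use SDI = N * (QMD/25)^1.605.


QMD/25 = 38.7/25 = 1.548
(1.548)^1.605 = exp(1.605 * ln(1.548)) = exp(1.605 * 0.436964) = exp(0.701327) = 2.01643
SDI = 248 * 2.01643 = 500.075 ≈ 500

500


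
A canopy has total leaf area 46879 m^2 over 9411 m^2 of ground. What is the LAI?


LAI = 46879 / 9411 = 4.9813 ≈ 4.98

4.98


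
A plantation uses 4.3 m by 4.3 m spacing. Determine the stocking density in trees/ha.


N = 10000 / 4.3^2 = 10000 / 18.49 = 540.833 ≈ 541 trees/ha

541 trees/ha


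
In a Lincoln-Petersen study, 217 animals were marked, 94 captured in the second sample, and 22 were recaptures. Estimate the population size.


N = M * C / R = 217 * 94 / 22 = 20398 / 22 = 927.18 ≈ 927

927 individuals


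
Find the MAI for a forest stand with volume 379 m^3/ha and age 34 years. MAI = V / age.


MAI = 379 / 34 = 11.1471 ≈ 11.15 m^3/ha/yr

11.15 m^3/ha/yr


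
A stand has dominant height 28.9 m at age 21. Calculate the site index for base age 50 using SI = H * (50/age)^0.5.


50/21 = 2.38095
(2.38095)^0.5 = 1.54303
SI = 28.9 * 1.54303 = 44.5936 ≈ 44.6 m

44.6 m


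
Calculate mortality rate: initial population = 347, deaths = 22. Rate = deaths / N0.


Mortality rate = 22 / 347 = 0.063401 ≈ 0.0634

0.0634


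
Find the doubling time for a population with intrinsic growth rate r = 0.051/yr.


td = ln(2) / 0.051 = 0.693147 / 0.051 = 13.5911 ≈ 13.6 years

13.6 years


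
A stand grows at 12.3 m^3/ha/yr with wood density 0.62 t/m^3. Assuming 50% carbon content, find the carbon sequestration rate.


C = 12.3 * 0.62 * 0.5 = 3.813 ≈ 3.81 t C/ha/yr

3.81 t C/ha/yr


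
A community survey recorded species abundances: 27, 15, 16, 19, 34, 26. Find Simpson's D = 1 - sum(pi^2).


Total N = 27 + 15 + 16 + 19 + 34 + 26 = 137
Per-species terms:
  p = 27/137 = 0.197080; p^2 = 0.197080^2 = 0.038841
  p = 15/137 = 0.109489; p^2 = 0.109489^2 = 0.011988
  p = 16/137 = 0.116788; p^2 = 0.116788^2 = 0.013639
  p = 19/137 = 0.138686; p^2 = 0.138686^2 = 0.019234
  p = 34/137 = 0.248175; p^2 = 0.248175^2 = 0.061591
  p = 26/137 = 0.189781; p^2 = 0.189781^2 = 0.036017
sum(p^2) = 0.038841 + 0.011988 + 0.013639 + 0.019234 + 0.061591 + 0.036017 = 0.181310
D = 1 - 0.181310 = 0.818690 ≈ 0.8187

0.8187


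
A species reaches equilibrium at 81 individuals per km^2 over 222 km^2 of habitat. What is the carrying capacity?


K = 81 * 222 = 17982 individuals

17982 individuals


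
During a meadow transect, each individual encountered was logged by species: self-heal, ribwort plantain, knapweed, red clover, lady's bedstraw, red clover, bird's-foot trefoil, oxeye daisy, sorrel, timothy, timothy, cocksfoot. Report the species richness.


Total individuals logged = 12
Distinct species (count of individuals): self-heal (1), ribwort plantain (1), knapweed (1), red clover (2), lady's bedstraw (1), bird's-foot trefoil (1), oxeye daisy (1), sorrel (1), timothy (2), cocksfoot (1)
Species richness = number of distinct species = 10

10


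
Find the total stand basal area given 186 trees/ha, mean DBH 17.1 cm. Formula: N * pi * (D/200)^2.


(D/200)^2 = (17.1/200)^2 = 0.0855^2 = 0.00731025
Individual BA = 3.141593 * 0.00731025 = 0.0229658 m^2
Stand BA = 186 * 0.0229658 = 4.27164 ≈ 4.27 m^2/ha

4.27 m^2/ha


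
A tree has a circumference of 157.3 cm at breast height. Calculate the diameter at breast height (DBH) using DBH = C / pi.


DBH = C / pi = 157.3 / 3.141593 = 50.0701 ≈ 50.07 cm

50.07 cm


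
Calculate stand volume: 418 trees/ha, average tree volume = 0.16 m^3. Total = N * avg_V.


V_stand = 418 * 0.16 = 66.88 ≈ 66.9 m^3/ha

66.9 m^3/ha


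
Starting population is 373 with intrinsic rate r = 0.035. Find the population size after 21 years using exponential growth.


r*t = 0.035 * 21 = 0.735
exp(0.735) = 2.08548
N = 373 * 2.08548 = 777.884 ≈ 778

778


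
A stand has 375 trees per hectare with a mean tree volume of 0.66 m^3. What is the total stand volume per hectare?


V_stand = 375 * 0.66 = 247.5 m^3/ha

247.5 m^3/ha


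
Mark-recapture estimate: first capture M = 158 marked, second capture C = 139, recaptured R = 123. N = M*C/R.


N = M * C / R = 158 * 139 / 123 = 21962 / 123 = 178.55 ≈ 179

179 individuals


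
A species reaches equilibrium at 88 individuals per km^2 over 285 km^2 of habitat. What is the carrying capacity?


K = 88 * 285 = 25080 individuals

25080 individuals


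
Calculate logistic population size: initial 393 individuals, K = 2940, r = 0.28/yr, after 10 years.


(K - N0)/N0 = (2940 - 393)/393 = 2547/393 = 6.48092
r*t = 0.28 * 10 = 2.8; exp(-2.8) = 0.0608101
6.48092 * 0.0608101 = 0.394105
1 + 0.394105 = 1.39411
N = 2940 / 1.39411 = 2108.87 ≈ 2109

2109


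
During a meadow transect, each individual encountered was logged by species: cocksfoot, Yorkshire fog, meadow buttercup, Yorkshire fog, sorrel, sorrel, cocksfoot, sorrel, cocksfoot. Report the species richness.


Total individuals logged = 9
Distinct species (count of individuals): cocksfoot (3), Yorkshire fog (2), meadow buttercup (1), sorrel (3)
Species richness = number of distinct species = 4

4


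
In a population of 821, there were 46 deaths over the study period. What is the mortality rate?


Mortality rate = 46 / 821 = 0.056029 ≈ 0.0560

0.0560


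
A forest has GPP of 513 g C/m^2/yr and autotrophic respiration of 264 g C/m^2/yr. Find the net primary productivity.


NPP = GPP - Ra = 513 - 264 = 249 g C/m^2/yr

249 g C/m^2/yr


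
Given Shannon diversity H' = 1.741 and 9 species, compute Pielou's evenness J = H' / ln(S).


ln(9) = 2.19722
J = H' / ln(S) = 1.741 / 2.19722 = 0.792365 ≈ 0.7924

0.7924
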